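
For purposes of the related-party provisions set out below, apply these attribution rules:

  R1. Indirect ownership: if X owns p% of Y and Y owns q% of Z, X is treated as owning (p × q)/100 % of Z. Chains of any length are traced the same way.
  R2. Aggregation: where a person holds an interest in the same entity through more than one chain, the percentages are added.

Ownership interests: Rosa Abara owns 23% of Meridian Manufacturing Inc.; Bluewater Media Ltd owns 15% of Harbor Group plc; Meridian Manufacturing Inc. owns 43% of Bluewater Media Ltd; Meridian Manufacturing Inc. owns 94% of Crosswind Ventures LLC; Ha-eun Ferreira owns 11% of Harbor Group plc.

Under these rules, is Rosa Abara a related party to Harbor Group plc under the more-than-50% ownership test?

Chain via Meridian Manufacturing Inc. → Bluewater Media Ltd (R1): 23% × 43% × 15% = 1.4835% of Harbor Group plc.
1.4835% does not exceed the 50% threshold, so Rosa is not a related party to Harbor Group plc.

No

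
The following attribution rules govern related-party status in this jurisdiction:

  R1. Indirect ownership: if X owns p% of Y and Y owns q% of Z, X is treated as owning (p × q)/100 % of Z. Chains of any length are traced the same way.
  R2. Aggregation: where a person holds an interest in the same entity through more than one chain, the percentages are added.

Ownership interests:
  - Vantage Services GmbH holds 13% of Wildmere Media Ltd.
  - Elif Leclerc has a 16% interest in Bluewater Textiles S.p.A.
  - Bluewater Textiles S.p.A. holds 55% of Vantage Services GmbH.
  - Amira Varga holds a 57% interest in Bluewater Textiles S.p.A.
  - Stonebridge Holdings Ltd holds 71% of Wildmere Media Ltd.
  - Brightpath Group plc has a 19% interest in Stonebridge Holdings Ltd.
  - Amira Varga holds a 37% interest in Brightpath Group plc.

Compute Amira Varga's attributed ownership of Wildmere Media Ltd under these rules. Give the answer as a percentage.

9.0668%

Chain via Bluewater Textiles S.p.A. → Vantage Services GmbH (R1): 57% × 55% × 13% = 4.0755% of Wildmere Media Ltd.
Chain via Brightpath Group plc → Stonebridge Holdings Ltd (R1): 37% × 19% × 71% = 4.9913% of Wildmere Media Ltd.
Aggregating (R2): 4.0755% + 4.9913% = 9.0668%.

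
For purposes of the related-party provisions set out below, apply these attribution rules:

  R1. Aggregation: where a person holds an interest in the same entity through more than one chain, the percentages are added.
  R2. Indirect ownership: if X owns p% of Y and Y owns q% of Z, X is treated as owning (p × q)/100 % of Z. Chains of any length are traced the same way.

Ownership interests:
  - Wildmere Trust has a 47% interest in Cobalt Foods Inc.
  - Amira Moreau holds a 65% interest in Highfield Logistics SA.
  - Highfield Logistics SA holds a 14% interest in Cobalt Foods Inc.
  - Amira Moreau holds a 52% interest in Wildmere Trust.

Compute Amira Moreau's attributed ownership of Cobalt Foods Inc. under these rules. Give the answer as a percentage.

33.54%

Chain via Wildmere Trust (R2): 52% × 47% = 24.44% of Cobalt Foods Inc.
Chain via Highfield Logistics SA (R2): 65% × 14% = 9.1% of Cobalt Foods Inc.
Aggregating (R1): 24.44% + 9.1% = 33.54%.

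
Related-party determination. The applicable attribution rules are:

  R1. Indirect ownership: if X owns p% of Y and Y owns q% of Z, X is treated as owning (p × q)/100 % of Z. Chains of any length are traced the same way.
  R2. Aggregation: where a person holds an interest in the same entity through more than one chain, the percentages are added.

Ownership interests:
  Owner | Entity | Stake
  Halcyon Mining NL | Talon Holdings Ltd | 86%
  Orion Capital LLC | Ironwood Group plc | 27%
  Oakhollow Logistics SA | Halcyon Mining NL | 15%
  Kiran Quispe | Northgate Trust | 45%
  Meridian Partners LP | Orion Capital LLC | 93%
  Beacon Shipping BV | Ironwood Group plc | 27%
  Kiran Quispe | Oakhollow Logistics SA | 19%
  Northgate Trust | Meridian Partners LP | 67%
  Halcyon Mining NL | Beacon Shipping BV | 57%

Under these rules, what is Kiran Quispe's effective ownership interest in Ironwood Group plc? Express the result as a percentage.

8.00928%

Chain via Oakhollow Logistics SA → Halcyon Mining NL → Beacon Shipping BV (R1): 19% × 15% × 57% × 27% = 0.438615% of Ironwood Group plc.
Chain via Northgate Trust → Meridian Partners LP → Orion Capital LLC (R1): 45% × 67% × 93% × 27% = 7.570665% of Ironwood Group plc.
Aggregating (R2): 0.438615% + 7.570665% = 8.00928%.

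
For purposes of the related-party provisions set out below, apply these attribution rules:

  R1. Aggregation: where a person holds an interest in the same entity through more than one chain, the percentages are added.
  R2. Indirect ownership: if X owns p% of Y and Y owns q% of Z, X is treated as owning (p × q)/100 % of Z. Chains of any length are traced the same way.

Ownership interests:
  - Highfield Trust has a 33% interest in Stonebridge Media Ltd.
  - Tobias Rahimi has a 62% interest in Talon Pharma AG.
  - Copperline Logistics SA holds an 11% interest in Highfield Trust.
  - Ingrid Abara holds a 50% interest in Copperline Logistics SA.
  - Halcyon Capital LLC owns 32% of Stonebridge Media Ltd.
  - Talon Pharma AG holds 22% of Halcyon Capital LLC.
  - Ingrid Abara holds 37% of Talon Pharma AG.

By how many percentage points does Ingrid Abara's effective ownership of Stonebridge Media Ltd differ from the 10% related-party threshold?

5.5802

Chain via Talon Pharma AG → Halcyon Capital LLC (R2): 37% × 22% × 32% = 2.6048% of Stonebridge Media Ltd.
Chain via Copperline Logistics SA → Highfield Trust (R2): 50% × 11% × 33% = 1.815% of Stonebridge Media Ltd.
Aggregating (R1): 2.6048% + 1.815% = 4.4198%.
4.4198% falls short of the 10% threshold by 5.5802 percentage points.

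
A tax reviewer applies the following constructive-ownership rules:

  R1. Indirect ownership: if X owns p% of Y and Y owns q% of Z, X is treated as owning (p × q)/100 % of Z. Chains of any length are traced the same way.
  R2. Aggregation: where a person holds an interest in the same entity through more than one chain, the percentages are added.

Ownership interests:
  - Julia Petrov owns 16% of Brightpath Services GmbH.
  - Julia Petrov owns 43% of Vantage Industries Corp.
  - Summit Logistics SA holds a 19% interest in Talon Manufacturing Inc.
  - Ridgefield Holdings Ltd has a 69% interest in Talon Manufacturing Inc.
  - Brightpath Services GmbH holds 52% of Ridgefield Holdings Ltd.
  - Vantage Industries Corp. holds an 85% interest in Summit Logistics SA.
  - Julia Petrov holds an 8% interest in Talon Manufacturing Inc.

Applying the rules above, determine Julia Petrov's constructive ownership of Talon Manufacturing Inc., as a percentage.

20.6853%

Chain via Vantage Industries Corp. → Summit Logistics SA (R1): 43% × 85% × 19% = 6.9445% of Talon Manufacturing Inc.
Chain via Brightpath Services GmbH → Ridgefield Holdings Ltd (R1): 16% × 52% × 69% = 5.7408% of Talon Manufacturing Inc.
Direct interest in Talon Manufacturing Inc: 8%.
Aggregating (R2): 6.9445% + 5.7408% + 8% = 20.6853%.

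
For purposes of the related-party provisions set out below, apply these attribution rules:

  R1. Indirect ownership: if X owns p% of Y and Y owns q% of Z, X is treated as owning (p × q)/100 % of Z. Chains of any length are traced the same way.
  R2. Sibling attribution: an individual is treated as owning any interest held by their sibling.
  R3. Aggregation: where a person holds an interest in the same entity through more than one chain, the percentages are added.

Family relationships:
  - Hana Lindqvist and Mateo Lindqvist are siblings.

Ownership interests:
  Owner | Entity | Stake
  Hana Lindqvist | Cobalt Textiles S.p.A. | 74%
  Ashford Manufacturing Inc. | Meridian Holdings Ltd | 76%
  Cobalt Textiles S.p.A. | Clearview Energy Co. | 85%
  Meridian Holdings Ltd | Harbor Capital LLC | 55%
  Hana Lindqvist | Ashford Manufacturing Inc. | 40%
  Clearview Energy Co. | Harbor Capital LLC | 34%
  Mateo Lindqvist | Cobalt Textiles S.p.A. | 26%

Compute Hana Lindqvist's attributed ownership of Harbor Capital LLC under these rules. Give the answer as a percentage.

By sibling attribution (R2), Hana Lindqvist is treated as also owning Mateo Lindqvist's interest in Cobalt Textiles S.p.A, giving 74% + 26% = 100%.
Chain via Cobalt Textiles S.p.A. → Clearview Energy Co. (R1): 100% × 85% × 34% = 28.9% of Harbor Capital LLC.
Chain via Ashford Manufacturing Inc. → Meridian Holdings Ltd (R1): 40% × 76% × 55% = 16.72% of Harbor Capital LLC.
Aggregating (R3): 28.9% + 16.72% = 45.62%.

45.62%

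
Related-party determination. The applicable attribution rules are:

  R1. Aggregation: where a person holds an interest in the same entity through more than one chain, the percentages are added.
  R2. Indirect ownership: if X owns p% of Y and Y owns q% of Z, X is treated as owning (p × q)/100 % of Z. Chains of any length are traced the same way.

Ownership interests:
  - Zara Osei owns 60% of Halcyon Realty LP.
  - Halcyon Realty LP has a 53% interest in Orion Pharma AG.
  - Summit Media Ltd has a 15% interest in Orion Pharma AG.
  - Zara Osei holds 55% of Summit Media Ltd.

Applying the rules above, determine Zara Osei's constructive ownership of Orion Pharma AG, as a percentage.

40.05%

Chain via Summit Media Ltd (R2): 55% × 15% = 8.25% of Orion Pharma AG.
Chain via Halcyon Realty LP (R2): 60% × 53% = 31.8% of Orion Pharma AG.
Aggregating (R1): 8.25% + 31.8% = 40.05%.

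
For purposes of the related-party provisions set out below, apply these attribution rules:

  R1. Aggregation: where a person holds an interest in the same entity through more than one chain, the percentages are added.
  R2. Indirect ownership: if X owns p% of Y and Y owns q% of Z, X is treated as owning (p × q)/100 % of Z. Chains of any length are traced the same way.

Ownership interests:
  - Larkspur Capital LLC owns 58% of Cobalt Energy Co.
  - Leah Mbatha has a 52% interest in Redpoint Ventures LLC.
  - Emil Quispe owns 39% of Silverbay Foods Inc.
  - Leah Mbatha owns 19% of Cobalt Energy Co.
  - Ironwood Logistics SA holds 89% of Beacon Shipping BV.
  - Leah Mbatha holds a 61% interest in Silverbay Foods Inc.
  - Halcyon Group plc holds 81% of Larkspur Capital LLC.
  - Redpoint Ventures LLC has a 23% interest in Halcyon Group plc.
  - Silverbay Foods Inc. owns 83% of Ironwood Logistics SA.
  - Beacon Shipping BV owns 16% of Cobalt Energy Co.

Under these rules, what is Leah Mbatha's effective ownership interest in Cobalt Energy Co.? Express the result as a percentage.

Chain via Redpoint Ventures LLC → Halcyon Group plc → Larkspur Capital LLC (R2): 52% × 23% × 81% × 58% = 5.618808% of Cobalt Energy Co.
Chain via Silverbay Foods Inc. → Ironwood Logistics SA → Beacon Shipping BV (R2): 61% × 83% × 89% × 16% = 7.209712% of Cobalt Energy Co.
Direct interest in Cobalt Energy Co: 19%.
Aggregating (R1): 5.618808% + 7.209712% + 19% = 31.82852%.

31.82852%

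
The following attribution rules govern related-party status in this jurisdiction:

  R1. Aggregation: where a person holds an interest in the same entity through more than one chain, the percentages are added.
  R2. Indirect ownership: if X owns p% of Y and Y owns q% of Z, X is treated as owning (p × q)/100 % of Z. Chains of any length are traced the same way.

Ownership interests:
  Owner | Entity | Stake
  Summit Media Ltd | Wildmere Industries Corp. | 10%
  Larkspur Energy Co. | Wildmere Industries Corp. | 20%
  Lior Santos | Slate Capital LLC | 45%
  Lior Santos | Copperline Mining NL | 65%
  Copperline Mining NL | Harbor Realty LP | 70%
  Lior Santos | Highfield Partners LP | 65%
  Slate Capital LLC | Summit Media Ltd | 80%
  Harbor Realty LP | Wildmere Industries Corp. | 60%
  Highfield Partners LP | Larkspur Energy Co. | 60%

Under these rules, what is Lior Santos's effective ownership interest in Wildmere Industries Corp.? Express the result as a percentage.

38.7%

Chain via Copperline Mining NL → Harbor Realty LP (R2): 65% × 70% × 60% = 27.3% of Wildmere Industries Corp.
Chain via Slate Capital LLC → Summit Media Ltd (R2): 45% × 80% × 10% = 3.6% of Wildmere Industries Corp.
Chain via Highfield Partners LP → Larkspur Energy Co. (R2): 65% × 60% × 20% = 7.8% of Wildmere Industries Corp.
Aggregating (R1): 27.3% + 3.6% + 7.8% = 38.7%.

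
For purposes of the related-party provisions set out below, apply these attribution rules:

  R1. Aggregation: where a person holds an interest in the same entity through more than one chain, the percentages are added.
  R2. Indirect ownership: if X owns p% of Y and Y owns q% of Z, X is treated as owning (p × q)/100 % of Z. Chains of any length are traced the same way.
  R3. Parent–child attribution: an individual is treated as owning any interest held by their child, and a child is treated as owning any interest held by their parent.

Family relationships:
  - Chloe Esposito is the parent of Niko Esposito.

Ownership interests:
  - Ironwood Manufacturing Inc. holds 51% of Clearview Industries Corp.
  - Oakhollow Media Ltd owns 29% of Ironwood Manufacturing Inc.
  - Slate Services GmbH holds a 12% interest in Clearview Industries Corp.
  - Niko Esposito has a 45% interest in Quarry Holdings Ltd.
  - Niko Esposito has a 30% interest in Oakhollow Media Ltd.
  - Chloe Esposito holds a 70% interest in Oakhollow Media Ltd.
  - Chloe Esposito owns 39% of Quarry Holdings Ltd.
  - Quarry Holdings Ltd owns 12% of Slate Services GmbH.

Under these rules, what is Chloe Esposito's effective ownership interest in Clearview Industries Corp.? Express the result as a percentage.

By parent–child attribution (R3), Chloe Esposito is treated as also owning Niko Esposito's interest in Quarry Holdings Ltd, giving 39% + 45% = 84%.
By parent–child attribution (R3), Chloe Esposito is treated as also owning Niko Esposito's interest in Oakhollow Media Ltd, giving 70% + 30% = 100%.
Chain via Quarry Holdings Ltd → Slate Services GmbH (R2): 84% × 12% × 12% = 1.2096% of Clearview Industries Corp.
Chain via Oakhollow Media Ltd → Ironwood Manufacturing Inc. (R2): 100% × 29% × 51% = 14.79% of Clearview Industries Corp.
Aggregating (R1): 1.2096% + 14.79% = 15.9996%.

15.9996%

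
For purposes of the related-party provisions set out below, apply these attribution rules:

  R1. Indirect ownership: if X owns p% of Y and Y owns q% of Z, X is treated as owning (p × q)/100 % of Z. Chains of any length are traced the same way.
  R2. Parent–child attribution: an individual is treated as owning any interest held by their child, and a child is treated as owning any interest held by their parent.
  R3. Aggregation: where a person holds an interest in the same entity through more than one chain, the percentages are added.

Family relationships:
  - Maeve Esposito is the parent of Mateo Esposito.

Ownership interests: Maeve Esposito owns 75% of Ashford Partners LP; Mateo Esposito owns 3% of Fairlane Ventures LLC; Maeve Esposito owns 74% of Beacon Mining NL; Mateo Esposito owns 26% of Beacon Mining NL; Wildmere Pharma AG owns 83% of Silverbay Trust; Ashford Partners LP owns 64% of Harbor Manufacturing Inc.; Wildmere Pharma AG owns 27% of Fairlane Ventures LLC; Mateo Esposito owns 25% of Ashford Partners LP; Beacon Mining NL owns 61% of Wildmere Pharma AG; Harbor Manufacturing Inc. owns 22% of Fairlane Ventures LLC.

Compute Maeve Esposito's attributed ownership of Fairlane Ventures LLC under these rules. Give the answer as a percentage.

33.55%

By parent–child attribution (R2), Maeve Esposito is treated as also owning Mateo Esposito's interest in Ashford Partners LP, giving 75% + 25% = 100%.
By parent–child attribution (R2), Maeve Esposito is treated as also owning Mateo Esposito's interest in Beacon Mining NL, giving 74% + 26% = 100%.
By parent–child attribution (R2), Maeve Esposito is treated as owning Mateo Esposito's 3% interest in Fairlane Ventures LLC.
Chain via Ashford Partners LP → Harbor Manufacturing Inc. (R1): 100% × 64% × 22% = 14.08% of Fairlane Ventures LLC.
Chain via Beacon Mining NL → Wildmere Pharma AG (R1): 100% × 61% × 27% = 16.47% of Fairlane Ventures LLC.
Direct interest in Fairlane Ventures LLC: 3%.
Aggregating (R3): 14.08% + 16.47% + 3% = 33.55%.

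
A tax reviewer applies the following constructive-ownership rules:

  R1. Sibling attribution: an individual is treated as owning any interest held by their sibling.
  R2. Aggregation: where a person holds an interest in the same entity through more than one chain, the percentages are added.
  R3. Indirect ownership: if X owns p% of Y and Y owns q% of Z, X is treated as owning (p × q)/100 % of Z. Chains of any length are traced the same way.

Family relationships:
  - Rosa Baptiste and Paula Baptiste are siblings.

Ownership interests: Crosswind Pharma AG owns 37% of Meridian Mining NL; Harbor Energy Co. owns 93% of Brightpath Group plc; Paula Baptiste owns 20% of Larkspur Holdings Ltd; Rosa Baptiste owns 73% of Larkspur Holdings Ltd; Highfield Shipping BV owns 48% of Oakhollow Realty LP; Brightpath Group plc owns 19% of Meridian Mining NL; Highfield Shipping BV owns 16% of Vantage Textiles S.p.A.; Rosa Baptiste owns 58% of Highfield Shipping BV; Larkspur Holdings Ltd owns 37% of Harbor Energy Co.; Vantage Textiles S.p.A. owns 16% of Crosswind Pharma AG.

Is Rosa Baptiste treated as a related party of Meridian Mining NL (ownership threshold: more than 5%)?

Yes

By sibling attribution (R1), Rosa Baptiste is treated as also owning Paula Baptiste's interest in Larkspur Holdings Ltd, giving 73% + 20% = 93%.
Chain via Larkspur Holdings Ltd → Harbor Energy Co. → Brightpath Group plc (R3): 93% × 37% × 93% × 19% = 6.080247% of Meridian Mining NL.
Chain via Highfield Shipping BV → Vantage Textiles S.p.A. → Crosswind Pharma AG (R3): 58% × 16% × 16% × 37% = 0.549376% of Meridian Mining NL.
Aggregating (R2): 6.080247% + 0.549376% = 6.629623%.
6.629623% exceeds the 5% threshold, so Rosa is a related party to Meridian Mining NL.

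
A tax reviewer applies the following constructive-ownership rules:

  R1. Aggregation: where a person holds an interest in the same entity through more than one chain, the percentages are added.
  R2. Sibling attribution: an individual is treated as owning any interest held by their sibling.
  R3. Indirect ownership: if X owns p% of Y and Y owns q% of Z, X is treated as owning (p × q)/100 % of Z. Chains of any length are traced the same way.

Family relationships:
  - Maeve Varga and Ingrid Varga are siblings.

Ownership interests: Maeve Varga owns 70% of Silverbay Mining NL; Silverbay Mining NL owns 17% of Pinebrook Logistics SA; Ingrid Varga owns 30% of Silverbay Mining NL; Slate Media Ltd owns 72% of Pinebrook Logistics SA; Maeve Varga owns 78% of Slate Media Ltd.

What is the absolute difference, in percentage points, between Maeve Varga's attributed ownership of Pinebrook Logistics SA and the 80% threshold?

By sibling attribution (R2), Maeve Varga is treated as also owning Ingrid Varga's interest in Silverbay Mining NL, giving 70% + 30% = 100%.
Chain via Slate Media Ltd (R3): 78% × 72% = 56.16% of Pinebrook Logistics SA.
Chain via Silverbay Mining NL (R3): 100% × 17% = 17% of Pinebrook Logistics SA.
Aggregating (R1): 56.16% + 17% = 73.16%.
73.16% falls short of the 80% threshold by 6.84 percentage points.

6.84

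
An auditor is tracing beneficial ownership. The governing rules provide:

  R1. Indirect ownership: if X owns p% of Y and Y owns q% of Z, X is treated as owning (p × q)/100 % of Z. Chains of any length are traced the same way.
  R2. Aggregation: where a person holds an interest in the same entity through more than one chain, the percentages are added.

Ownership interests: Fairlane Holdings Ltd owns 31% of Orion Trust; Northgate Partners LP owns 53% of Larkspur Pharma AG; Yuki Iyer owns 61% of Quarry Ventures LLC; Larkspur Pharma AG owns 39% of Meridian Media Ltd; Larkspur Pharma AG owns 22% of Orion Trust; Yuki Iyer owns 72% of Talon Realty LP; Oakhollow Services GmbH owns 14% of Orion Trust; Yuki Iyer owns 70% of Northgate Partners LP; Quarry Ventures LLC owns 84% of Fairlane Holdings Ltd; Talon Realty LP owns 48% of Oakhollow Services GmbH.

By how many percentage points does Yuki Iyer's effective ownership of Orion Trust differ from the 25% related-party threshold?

Chain via Northgate Partners LP → Larkspur Pharma AG (R1): 70% × 53% × 22% = 8.162% of Orion Trust.
Chain via Talon Realty LP → Oakhollow Services GmbH (R1): 72% × 48% × 14% = 4.8384% of Orion Trust.
Chain via Quarry Ventures LLC → Fairlane Holdings Ltd (R1): 61% × 84% × 31% = 15.8844% of Orion Trust.
Aggregating (R2): 8.162% + 4.8384% + 15.8844% = 28.8848%.
28.8848% exceeds the 25% threshold by 3.8848 percentage points.

3.8848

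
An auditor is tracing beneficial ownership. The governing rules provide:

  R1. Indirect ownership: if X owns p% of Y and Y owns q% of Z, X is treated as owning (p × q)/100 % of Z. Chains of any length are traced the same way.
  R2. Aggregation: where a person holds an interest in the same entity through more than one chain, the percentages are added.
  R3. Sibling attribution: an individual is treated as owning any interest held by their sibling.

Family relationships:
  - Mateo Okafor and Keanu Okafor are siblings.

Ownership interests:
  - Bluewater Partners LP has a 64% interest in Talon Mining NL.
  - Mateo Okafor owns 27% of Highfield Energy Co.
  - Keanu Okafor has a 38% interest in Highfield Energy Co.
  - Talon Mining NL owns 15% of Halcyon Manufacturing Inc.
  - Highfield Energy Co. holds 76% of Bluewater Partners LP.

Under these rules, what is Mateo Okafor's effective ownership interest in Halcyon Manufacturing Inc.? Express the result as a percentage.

4.7424%

By sibling attribution (R3), Mateo Okafor is treated as also owning Keanu Okafor's interest in Highfield Energy Co, giving 27% + 38% = 65%.
Chain via Highfield Energy Co. → Bluewater Partners LP → Talon Mining NL (R1): 65% × 76% × 64% × 15% = 4.7424% of Halcyon Manufacturing Inc.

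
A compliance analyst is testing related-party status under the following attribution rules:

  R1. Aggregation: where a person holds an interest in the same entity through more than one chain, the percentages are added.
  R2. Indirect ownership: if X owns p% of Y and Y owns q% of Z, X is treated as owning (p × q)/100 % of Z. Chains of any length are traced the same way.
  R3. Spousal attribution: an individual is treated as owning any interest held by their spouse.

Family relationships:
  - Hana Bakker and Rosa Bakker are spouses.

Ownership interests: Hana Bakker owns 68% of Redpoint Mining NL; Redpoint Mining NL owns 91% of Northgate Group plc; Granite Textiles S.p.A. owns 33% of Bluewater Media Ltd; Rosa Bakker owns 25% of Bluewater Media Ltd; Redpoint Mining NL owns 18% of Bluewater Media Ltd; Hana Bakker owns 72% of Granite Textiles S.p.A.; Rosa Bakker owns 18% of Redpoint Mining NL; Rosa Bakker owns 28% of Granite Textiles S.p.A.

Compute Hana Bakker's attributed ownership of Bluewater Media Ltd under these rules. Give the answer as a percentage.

73.48%

By spousal attribution (R3), Hana Bakker is treated as also owning Rosa Bakker's interest in Granite Textiles S.p.A, giving 72% + 28% = 100%.
By spousal attribution (R3), Hana Bakker is treated as also owning Rosa Bakker's interest in Redpoint Mining NL, giving 68% + 18% = 86%.
By spousal attribution (R3), Hana Bakker is treated as owning Rosa Bakker's 25% interest in Bluewater Media Ltd.
Chain via Granite Textiles S.p.A. (R2): 100% × 33% = 33% of Bluewater Media Ltd.
Chain via Redpoint Mining NL (R2): 86% × 18% = 15.48% of Bluewater Media Ltd.
Direct interest in Bluewater Media Ltd: 25%.
Aggregating (R1): 33% + 15.48% + 25% = 73.48%.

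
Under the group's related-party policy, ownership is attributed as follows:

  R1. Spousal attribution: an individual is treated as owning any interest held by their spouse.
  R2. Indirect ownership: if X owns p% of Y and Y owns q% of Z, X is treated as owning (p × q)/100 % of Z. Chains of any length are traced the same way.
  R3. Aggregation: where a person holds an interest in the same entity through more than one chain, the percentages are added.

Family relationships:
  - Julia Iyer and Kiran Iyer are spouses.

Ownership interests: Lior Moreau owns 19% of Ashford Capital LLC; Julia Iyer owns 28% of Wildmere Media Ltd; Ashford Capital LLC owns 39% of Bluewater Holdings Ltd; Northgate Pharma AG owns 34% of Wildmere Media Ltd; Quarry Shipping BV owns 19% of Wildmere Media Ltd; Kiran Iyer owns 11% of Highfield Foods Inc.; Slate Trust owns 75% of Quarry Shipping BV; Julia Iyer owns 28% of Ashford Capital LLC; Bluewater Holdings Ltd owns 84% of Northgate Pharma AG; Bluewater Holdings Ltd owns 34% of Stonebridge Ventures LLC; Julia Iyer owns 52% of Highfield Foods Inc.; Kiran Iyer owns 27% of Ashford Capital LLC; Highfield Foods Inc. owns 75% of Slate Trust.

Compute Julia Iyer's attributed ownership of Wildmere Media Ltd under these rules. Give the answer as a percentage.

By spousal attribution (R1), Julia Iyer is treated as also owning Kiran Iyer's interest in Highfield Foods Inc, giving 52% + 11% = 63%.
By spousal attribution (R1), Julia Iyer is treated as also owning Kiran Iyer's interest in Ashford Capital LLC, giving 28% + 27% = 55%.
Chain via Highfield Foods Inc. → Slate Trust → Quarry Shipping BV (R2): 63% × 75% × 75% × 19% = 6.733125% of Wildmere Media Ltd.
Chain via Ashford Capital LLC → Bluewater Holdings Ltd → Northgate Pharma AG (R2): 55% × 39% × 84% × 34% = 6.12612% of Wildmere Media Ltd.
Direct interest in Wildmere Media Ltd: 28%.
Aggregating (R3): 6.733125% + 6.12612% + 28% = 40.859245%.

40.859245%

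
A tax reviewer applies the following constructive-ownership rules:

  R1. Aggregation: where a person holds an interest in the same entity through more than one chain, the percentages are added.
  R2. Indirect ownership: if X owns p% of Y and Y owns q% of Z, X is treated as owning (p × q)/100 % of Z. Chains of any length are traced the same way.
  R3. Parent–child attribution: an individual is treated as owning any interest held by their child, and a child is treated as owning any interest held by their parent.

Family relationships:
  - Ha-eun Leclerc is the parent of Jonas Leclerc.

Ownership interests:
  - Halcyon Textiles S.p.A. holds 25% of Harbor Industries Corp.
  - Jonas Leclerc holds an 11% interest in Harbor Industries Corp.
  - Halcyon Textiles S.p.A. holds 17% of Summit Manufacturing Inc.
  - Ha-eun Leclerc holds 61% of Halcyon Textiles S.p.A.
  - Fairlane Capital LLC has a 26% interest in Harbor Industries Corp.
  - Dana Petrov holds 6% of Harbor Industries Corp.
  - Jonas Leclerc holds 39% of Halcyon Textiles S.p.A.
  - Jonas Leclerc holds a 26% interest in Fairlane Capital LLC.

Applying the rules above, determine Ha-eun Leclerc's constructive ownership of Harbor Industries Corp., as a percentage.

42.76%

By parent–child attribution (R3), Ha-eun Leclerc is treated as also owning Jonas Leclerc's interest in Halcyon Textiles S.p.A, giving 61% + 39% = 100%.
By parent–child attribution (R3), Ha-eun Leclerc is treated as owning Jonas Leclerc's 26% interest in Fairlane Capital LLC.
By parent–child attribution (R3), Ha-eun Leclerc is treated as owning Jonas Leclerc's 11% interest in Harbor Industries Corp.
Chain via Halcyon Textiles S.p.A. (R2): 100% × 25% = 25% of Harbor Industries Corp.
Chain via Fairlane Capital LLC (R2): 26% × 26% = 6.76% of Harbor Industries Corp.
Direct interest in Harbor Industries Corp: 11%.
Aggregating (R1): 25% + 6.76% + 11% = 42.76%.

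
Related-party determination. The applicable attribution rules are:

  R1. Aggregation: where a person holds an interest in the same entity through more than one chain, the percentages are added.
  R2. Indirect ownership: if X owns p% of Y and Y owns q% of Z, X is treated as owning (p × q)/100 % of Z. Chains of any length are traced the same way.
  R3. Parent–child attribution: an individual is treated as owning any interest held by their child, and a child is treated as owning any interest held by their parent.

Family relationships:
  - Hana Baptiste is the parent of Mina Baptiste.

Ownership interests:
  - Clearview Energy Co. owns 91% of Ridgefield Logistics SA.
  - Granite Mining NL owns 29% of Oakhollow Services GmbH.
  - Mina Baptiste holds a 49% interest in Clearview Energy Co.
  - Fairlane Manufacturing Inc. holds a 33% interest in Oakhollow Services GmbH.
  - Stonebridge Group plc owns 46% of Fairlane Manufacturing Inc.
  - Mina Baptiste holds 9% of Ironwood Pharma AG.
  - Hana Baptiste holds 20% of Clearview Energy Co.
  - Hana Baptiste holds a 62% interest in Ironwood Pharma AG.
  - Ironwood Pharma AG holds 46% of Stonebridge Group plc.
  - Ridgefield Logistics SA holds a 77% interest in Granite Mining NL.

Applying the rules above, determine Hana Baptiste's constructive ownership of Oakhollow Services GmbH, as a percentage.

18.978795%

By parent–child attribution (R3), Hana Baptiste is treated as also owning Mina Baptiste's interest in Clearview Energy Co, giving 20% + 49% = 69%.
By parent–child attribution (R3), Hana Baptiste is treated as also owning Mina Baptiste's interest in Ironwood Pharma AG, giving 62% + 9% = 71%.
Chain via Clearview Energy Co. → Ridgefield Logistics SA → Granite Mining NL (R2): 69% × 91% × 77% × 29% = 14.021007% of Oakhollow Services GmbH.
Chain via Ironwood Pharma AG → Stonebridge Group plc → Fairlane Manufacturing Inc. (R2): 71% × 46% × 46% × 33% = 4.957788% of Oakhollow Services GmbH.
Aggregating (R1): 14.021007% + 4.957788% = 18.978795%.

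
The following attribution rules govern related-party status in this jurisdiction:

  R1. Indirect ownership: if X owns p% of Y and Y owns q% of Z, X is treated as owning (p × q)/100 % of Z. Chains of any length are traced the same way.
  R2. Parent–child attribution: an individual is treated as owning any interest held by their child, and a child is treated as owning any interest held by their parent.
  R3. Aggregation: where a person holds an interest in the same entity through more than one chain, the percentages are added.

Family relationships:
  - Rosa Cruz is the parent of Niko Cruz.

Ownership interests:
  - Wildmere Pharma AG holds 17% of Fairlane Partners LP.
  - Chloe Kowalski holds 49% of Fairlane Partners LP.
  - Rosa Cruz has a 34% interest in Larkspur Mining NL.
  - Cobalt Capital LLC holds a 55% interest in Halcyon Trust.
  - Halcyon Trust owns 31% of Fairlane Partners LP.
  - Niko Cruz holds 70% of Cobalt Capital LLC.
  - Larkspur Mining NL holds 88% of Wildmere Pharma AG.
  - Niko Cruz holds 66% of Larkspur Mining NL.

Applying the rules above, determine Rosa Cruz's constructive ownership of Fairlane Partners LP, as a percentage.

By parent–child attribution (R2), Rosa Cruz is treated as also owning Niko Cruz's interest in Larkspur Mining NL, giving 34% + 66% = 100%.
By parent–child attribution (R2), Rosa Cruz is treated as owning Niko Cruz's 70% interest in Cobalt Capital LLC.
Chain via Larkspur Mining NL → Wildmere Pharma AG (R1): 100% × 88% × 17% = 14.96% of Fairlane Partners LP.
Chain via Cobalt Capital LLC → Halcyon Trust (R1): 70% × 55% × 31% = 11.935% of Fairlane Partners LP.
Aggregating (R3): 14.96% + 11.935% = 26.895%.

26.895%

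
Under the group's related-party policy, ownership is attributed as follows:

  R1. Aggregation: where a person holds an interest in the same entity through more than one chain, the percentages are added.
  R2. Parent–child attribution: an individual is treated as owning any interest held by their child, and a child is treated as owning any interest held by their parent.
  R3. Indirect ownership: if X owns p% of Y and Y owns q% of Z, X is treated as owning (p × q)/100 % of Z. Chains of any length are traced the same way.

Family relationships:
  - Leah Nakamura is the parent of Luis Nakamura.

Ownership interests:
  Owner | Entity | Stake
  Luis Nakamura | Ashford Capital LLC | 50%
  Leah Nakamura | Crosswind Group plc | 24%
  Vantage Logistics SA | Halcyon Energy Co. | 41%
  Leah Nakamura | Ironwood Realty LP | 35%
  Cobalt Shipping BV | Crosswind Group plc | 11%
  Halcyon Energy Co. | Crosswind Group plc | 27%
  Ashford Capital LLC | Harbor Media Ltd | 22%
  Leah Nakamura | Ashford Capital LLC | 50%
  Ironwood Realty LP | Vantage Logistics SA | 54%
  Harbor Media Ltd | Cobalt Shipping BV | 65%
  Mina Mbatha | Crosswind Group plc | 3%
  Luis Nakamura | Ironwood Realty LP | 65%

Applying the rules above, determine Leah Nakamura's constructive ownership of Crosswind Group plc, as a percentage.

31.5508%

By parent–child attribution (R2), Leah Nakamura is treated as also owning Luis Nakamura's interest in Ashford Capital LLC, giving 50% + 50% = 100%.
By parent–child attribution (R2), Leah Nakamura is treated as also owning Luis Nakamura's interest in Ironwood Realty LP, giving 35% + 65% = 100%.
Chain via Ashford Capital LLC → Harbor Media Ltd → Cobalt Shipping BV (R3): 100% × 22% × 65% × 11% = 1.573% of Crosswind Group plc.
Chain via Ironwood Realty LP → Vantage Logistics SA → Halcyon Energy Co. (R3): 100% × 54% × 41% × 27% = 5.9778% of Crosswind Group plc.
Direct interest in Crosswind Group plc: 24%.
Aggregating (R1): 1.573% + 5.9778% + 24% = 31.5508%.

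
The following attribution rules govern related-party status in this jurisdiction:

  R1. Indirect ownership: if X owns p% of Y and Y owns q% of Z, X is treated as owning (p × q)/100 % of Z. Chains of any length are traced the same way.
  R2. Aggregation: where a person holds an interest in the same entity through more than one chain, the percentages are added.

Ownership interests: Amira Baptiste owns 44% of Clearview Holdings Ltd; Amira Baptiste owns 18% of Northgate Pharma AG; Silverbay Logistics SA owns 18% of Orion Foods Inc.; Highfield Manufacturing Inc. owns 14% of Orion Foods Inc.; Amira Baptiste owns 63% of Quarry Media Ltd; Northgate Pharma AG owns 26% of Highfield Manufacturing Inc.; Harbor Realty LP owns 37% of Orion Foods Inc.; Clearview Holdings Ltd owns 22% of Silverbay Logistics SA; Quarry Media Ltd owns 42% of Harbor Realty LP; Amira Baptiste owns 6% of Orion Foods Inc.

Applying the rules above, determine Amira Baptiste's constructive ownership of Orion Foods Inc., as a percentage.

Chain via Quarry Media Ltd → Harbor Realty LP (R1): 63% × 42% × 37% = 9.7902% of Orion Foods Inc.
Chain via Northgate Pharma AG → Highfield Manufacturing Inc. (R1): 18% × 26% × 14% = 0.6552% of Orion Foods Inc.
Chain via Clearview Holdings Ltd → Silverbay Logistics SA (R1): 44% × 22% × 18% = 1.7424% of Orion Foods Inc.
Direct interest in Orion Foods Inc: 6%.
Aggregating (R2): 9.7902% + 0.6552% + 1.7424% + 6% = 18.1878%.

18.1878%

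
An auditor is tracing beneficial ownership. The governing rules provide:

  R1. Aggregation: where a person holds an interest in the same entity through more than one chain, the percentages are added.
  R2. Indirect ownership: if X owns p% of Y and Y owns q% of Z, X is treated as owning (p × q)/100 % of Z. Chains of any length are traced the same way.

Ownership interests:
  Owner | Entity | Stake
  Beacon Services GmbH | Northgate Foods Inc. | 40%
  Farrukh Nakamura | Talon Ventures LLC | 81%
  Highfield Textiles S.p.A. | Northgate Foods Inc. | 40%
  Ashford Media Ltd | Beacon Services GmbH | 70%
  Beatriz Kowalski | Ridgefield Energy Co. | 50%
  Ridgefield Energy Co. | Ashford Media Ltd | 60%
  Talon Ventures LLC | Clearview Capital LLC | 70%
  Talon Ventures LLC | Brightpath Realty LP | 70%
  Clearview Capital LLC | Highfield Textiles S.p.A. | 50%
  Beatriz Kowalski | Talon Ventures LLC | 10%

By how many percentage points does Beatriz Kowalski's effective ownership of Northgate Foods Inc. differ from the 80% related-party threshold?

Chain via Talon Ventures LLC → Clearview Capital LLC → Highfield Textiles S.p.A. (R2): 10% × 70% × 50% × 40% = 1.4% of Northgate Foods Inc.
Chain via Ridgefield Energy Co. → Ashford Media Ltd → Beacon Services GmbH (R2): 50% × 60% × 70% × 40% = 8.4% of Northgate Foods Inc.
Aggregating (R1): 1.4% + 8.4% = 9.8%.
9.8% falls short of the 80% threshold by 70.2 percentage points.

70.2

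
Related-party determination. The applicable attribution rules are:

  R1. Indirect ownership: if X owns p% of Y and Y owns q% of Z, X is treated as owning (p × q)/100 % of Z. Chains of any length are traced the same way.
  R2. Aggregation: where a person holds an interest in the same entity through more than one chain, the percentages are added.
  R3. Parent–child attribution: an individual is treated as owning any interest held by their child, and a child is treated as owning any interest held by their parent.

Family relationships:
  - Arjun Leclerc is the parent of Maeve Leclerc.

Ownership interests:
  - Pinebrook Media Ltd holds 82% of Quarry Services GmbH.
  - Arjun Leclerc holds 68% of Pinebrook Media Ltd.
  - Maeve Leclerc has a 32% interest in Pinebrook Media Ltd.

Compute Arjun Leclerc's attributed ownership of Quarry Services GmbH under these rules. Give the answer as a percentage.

By parent–child attribution (R3), Arjun Leclerc is treated as also owning Maeve Leclerc's interest in Pinebrook Media Ltd, giving 68% + 32% = 100%.
Chain via Pinebrook Media Ltd (R1): 100% × 82% = 82% of Quarry Services GmbH.

82%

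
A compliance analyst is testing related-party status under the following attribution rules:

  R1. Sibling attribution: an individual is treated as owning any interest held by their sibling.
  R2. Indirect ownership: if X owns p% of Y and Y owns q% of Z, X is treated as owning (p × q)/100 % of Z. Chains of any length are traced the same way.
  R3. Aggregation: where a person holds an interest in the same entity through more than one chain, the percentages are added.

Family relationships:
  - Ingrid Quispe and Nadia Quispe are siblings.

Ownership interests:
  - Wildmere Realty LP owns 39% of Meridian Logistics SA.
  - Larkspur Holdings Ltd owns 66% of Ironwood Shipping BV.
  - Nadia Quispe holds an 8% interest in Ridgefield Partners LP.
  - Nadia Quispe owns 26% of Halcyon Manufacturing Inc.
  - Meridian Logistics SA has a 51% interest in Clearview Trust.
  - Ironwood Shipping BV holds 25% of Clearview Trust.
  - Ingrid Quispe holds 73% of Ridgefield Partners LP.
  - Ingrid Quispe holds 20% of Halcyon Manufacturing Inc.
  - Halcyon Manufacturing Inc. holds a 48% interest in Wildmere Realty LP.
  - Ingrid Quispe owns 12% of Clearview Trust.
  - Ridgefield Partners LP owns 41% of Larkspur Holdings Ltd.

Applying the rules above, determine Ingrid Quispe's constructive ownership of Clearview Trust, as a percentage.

By sibling attribution (R1), Ingrid Quispe is treated as also owning Nadia Quispe's interest in Halcyon Manufacturing Inc, giving 20% + 26% = 46%.
By sibling attribution (R1), Ingrid Quispe is treated as also owning Nadia Quispe's interest in Ridgefield Partners LP, giving 73% + 8% = 81%.
Chain via Halcyon Manufacturing Inc. → Wildmere Realty LP → Meridian Logistics SA (R2): 46% × 48% × 39% × 51% = 4.391712% of Clearview Trust.
Chain via Ridgefield Partners LP → Larkspur Holdings Ltd → Ironwood Shipping BV (R2): 81% × 41% × 66% × 25% = 5.47965% of Clearview Trust.
Direct interest in Clearview Trust: 12%.
Aggregating (R3): 4.391712% + 5.47965% + 12% = 21.871362%.

21.871362%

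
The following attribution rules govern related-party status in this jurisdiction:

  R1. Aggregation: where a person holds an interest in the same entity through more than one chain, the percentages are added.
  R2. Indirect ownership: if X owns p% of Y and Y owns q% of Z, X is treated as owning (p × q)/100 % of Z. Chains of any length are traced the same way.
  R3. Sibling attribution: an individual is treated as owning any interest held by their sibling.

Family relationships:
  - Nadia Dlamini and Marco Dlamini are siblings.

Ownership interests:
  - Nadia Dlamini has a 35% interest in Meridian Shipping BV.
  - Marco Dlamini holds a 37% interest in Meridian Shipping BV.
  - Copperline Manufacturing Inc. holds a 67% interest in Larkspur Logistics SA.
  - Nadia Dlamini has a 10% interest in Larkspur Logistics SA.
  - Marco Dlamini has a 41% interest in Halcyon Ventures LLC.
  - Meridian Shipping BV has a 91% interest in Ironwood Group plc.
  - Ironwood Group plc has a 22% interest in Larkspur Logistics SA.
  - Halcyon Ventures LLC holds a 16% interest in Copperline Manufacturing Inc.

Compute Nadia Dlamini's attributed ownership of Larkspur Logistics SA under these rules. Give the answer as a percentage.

By sibling attribution (R3), Nadia Dlamini is treated as also owning Marco Dlamini's interest in Meridian Shipping BV, giving 35% + 37% = 72%.
By sibling attribution (R3), Nadia Dlamini is treated as owning Marco Dlamini's 41% interest in Halcyon Ventures LLC.
Chain via Meridian Shipping BV → Ironwood Group plc (R2): 72% × 91% × 22% = 14.4144% of Larkspur Logistics SA.
Direct interest in Larkspur Logistics SA: 10%.
Chain via Halcyon Ventures LLC → Copperline Manufacturing Inc. (R2): 41% × 16% × 67% = 4.3952% of Larkspur Logistics SA.
Aggregating (R1): 14.4144% + 10% + 4.3952% = 28.8096%.

28.8096%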